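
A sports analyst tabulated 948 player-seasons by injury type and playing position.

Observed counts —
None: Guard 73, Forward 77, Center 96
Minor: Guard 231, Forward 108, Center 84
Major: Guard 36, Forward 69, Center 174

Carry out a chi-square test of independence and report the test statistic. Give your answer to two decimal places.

Row totals: 246, 423, 279. Column totals: 340, 254, 354. Grand total N = 948.
Expected counts (row total × column total / N):
  None, Guard: 246×340/948 = 88.2278
  None, Forward: 246×254/948 = 65.9114
  None, Center: 246×354/948 = 91.8608
  Minor, Guard: 423×340/948 = 151.7089
  Minor, Forward: 423×254/948 = 113.3354
  Minor, Center: 423×354/948 = 157.9557
  Major, Guard: 279×340/948 = 100.0633
  Major, Forward: 279×254/948 = 74.7532
  Major, Center: 279×354/948 = 104.1835
Contributions (O − E)²/E:
  (73 − 88.2278)²/88.2278 = 2.6283
  (77 − 65.9114)²/65.9114 = 1.8655
  (96 − 91.8608)²/91.8608 = 0.1865
  (231 − 151.7089)²/151.7089 = 41.4417
  (108 − 113.3354)²/113.3354 = 0.2512
  (84 − 157.9557)²/157.9557 = 34.6265
  (36 − 100.0633)²/100.0633 = 41.0151
  (69 − 74.7532)²/74.7532 = 0.4428
  (174 − 104.1835)²/104.1835 = 46.7861
χ² = 2.6283 + 1.8655 + 0.1865 + 41.4417 + 0.2512 + 34.6265 + 41.0151 + 0.4428 + 46.7861 = 169.24

169.24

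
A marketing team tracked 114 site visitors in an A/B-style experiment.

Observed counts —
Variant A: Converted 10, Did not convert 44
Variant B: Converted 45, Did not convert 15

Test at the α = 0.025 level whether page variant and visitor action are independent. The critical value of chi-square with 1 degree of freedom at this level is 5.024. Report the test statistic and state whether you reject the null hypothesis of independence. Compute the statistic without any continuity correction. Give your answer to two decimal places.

36.31; reject H₀

Row totals: 54, 60. Column totals: 55, 59. Grand total N = 114.
Expected counts (row total × column total / N):
  Variant A, Converted: 54×55/114 = 26.053
  Variant A, Did not convert: 54×59/114 = 27.947
  Variant B, Converted: 60×55/114 = 28.947
  Variant B, Did not convert: 60×59/114 = 31.053
Contributions (O − E)²/E:
  (10 − 26.053)²/26.053 = 9.8913
  (44 − 27.947)²/27.947 = 9.2210
  (45 − 28.947)²/28.947 = 8.9024
  (15 − 31.053)²/31.053 = 8.2987
χ² = 9.8913 + 9.2210 + 8.9024 + 8.2987 = 36.31
df = (2−1)(2−1) = 1. Since 36.31 > 5.024, reject the null hypothesis of independence at α = 0.025.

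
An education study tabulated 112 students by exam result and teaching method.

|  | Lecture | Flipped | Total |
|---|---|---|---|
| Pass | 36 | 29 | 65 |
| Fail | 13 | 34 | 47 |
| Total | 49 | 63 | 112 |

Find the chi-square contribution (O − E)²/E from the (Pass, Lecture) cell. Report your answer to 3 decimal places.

Row total (Pass) = 65; column total (Lecture) = 49; N = 112.
Expected count E = 65 × 49 / 112 = 28.4375.
Contribution = (O − E)²/E = (36 − 28.4375)² / 28.4375 = 2.011.

2.011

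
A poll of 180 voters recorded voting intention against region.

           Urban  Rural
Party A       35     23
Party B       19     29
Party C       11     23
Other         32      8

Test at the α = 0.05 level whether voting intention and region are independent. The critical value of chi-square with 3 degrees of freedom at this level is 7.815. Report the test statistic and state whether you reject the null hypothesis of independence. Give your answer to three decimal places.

Row totals: 58, 48, 34, 40. Column totals: 97, 83. Grand total N = 180.
Expected counts (row total × column total / N):
  Party A, Urban: 58×97/180 = 31.2556
  Party A, Rural: 58×83/180 = 26.7444
  Party B, Urban: 48×97/180 = 25.8667
  Party B, Rural: 48×83/180 = 22.1333
  Party C, Urban: 34×97/180 = 18.3222
  Party C, Rural: 34×83/180 = 15.6778
  Other, Urban: 40×97/180 = 21.5556
  Other, Rural: 40×83/180 = 18.4444
Contributions (O − E)²/E:
  (35 − 31.2556)²/31.2556 = 0.4486
  (23 − 26.7444)²/26.7444 = 0.5242
  (19 − 25.8667)²/25.8667 = 1.8229
  (29 − 22.1333)²/22.1333 = 2.1303
  (11 − 18.3222)²/18.3222 = 2.9262
  (23 − 15.6778)²/15.6778 = 3.4198
  (32 − 21.5556)²/21.5556 = 5.0607
  (8 − 18.4444)²/18.4444 = 5.9143
χ² = 0.4486 + 0.5242 + 1.8229 + 2.1303 + 2.9262 + 3.4198 + 5.0607 + 5.9143 = 22.247
df = (4−1)(2−1) = 3. Since 22.247 > 7.815, reject the null hypothesis of independence at α = 0.05.

22.247; reject H₀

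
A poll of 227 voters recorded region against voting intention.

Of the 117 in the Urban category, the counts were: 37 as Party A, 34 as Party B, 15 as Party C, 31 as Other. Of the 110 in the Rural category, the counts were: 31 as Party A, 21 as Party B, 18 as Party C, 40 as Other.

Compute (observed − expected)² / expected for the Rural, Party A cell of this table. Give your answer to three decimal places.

0.116

Row total (Rural) = 110; column total (Party A) = 68; N = 227.
Expected count E = 110 × 68 / 227 = 32.9515.
Contribution = (O − E)²/E = (31 − 32.9515)² / 32.9515 = 0.116.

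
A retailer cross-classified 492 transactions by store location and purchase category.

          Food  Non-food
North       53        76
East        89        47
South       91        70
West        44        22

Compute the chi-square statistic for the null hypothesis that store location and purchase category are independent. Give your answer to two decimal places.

Row totals: 129, 136, 161, 66. Column totals: 277, 215. Grand total N = 492.
Expected counts (row total × column total / N):
  North, Food: 129×277/492 = 72.628
  North, Non-food: 129×215/492 = 56.372
  East, Food: 136×277/492 = 76.569
  East, Non-food: 136×215/492 = 59.431
  South, Food: 161×277/492 = 90.644
  South, Non-food: 161×215/492 = 70.356
  West, Food: 66×277/492 = 37.159
  West, Non-food: 66×215/492 = 28.841
Contributions (O − E)²/E:
  (53 − 72.628)²/72.628 = 5.3045
  (76 − 56.372)²/56.372 = 6.8342
  (89 − 76.569)²/76.569 = 2.0182
  (47 − 59.431)²/59.431 = 2.6002
  (91 − 90.644)²/90.644 = 0.0014
  (70 − 70.356)²/70.356 = 0.0018
  (44 − 37.159)²/37.159 = 1.2594
  (22 − 28.841)²/28.841 = 1.6227
χ² = 5.3045 + 6.8342 + 2.0182 + 2.6002 + 0.0014 + 0.0018 + 1.2594 + 1.6227 = 19.64

19.64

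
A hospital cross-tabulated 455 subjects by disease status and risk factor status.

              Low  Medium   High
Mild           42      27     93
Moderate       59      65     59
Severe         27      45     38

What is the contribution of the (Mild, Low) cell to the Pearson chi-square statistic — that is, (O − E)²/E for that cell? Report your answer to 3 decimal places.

Row total (Mild) = 162; column total (Low) = 128; N = 455.
Expected count E = 162 × 128 / 455 = 45.5736.
Contribution = (O − E)²/E = (42 − 45.5736)² / 45.5736 = 0.280.

0.280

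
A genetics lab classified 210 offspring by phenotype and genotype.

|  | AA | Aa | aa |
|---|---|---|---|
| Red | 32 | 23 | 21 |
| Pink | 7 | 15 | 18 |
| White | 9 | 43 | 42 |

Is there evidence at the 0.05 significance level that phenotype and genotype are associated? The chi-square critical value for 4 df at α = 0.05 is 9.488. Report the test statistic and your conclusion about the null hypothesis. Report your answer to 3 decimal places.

Row totals: 76, 40, 94. Column totals: 48, 81, 81. Grand total N = 210.
Expected counts (row total × column total / N):
  Red, AA: 76×48/210 = 17.3714
  Red, Aa: 76×81/210 = 29.3143
  Red, aa: 76×81/210 = 29.3143
  Pink, AA: 40×48/210 = 9.1429
  Pink, Aa: 40×81/210 = 15.4286
  Pink, aa: 40×81/210 = 15.4286
  White, AA: 94×48/210 = 21.4857
  White, Aa: 94×81/210 = 36.2571
  White, aa: 94×81/210 = 36.2571
Contributions (O − E)²/E:
  (32 − 17.3714)²/17.3714 = 12.3189
  (23 − 29.3143)²/29.3143 = 1.3601
  (21 − 29.3143)²/29.3143 = 2.3582
  (7 − 9.1429)²/9.1429 = 0.5022
  (15 − 15.4286)²/15.4286 = 0.0119
  (18 − 15.4286)²/15.4286 = 0.4286
  (9 − 21.4857)²/21.4857 = 7.2556
  (43 − 36.2571)²/36.2571 = 1.2540
  (42 − 36.2571)²/36.2571 = 0.9096
χ² = 12.3189 + 1.3601 + 2.3582 + 0.5022 + 0.0119 + 0.4286 + 7.2556 + 1.2540 + 0.9096 = 26.399
df = (3−1)(3−1) = 4. Since 26.399 > 9.488, reject the null hypothesis of independence at α = 0.05.

26.399; reject H₀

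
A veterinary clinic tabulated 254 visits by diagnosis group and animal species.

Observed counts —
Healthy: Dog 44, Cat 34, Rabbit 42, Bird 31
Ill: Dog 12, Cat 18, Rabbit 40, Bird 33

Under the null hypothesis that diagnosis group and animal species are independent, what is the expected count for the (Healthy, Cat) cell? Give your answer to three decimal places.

Row total (Healthy) = 151; column total (Cat) = 52; grand total N = 254.
Expected count = (row total × column total) / N = 151 × 52 / 254 = 30.913.

30.913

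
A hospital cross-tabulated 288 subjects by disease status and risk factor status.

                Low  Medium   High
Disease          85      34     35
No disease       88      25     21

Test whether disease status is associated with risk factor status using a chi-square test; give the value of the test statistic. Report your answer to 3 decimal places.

3.553

Row totals: 154, 134. Column totals: 173, 59, 56. Grand total N = 288.
Expected counts (row total × column total / N):
  Disease, Low: 154×173/288 = 92.5069
  Disease, Medium: 154×59/288 = 31.5486
  Disease, High: 154×56/288 = 29.9444
  No disease, Low: 134×173/288 = 80.4931
  No disease, Medium: 134×59/288 = 27.4514
  No disease, High: 134×56/288 = 26.0556
Contributions (O − E)²/E:
  (85 − 92.5069)²/92.5069 = 0.6092
  (34 − 31.5486)²/31.5486 = 0.1905
  (35 − 29.9444)²/29.9444 = 0.8536
  (88 − 80.4931)²/80.4931 = 0.7001
  (25 − 27.4514)²/27.4514 = 0.2189
  (21 − 26.0556)²/26.0556 = 0.9809
χ² = 0.6092 + 0.1905 + 0.8536 + 0.7001 + 0.2189 + 0.9809 = 3.553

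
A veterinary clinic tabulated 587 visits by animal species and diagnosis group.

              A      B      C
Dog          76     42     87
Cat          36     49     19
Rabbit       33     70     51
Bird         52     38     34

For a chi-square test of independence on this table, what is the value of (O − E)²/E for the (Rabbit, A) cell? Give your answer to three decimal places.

Row total (Rabbit) = 154; column total (A) = 197; N = 587.
Expected count E = 154 × 197 / 587 = 51.68313.
Contribution = (O − E)²/E = (33 − 51.68313)² / 51.68313 = 6.754.

6.754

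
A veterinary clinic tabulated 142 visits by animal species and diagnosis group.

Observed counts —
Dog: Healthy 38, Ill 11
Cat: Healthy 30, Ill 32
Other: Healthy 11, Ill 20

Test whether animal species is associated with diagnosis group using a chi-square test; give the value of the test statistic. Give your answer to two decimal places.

Row totals: 49, 62, 31. Column totals: 79, 63. Grand total N = 142.
Expected counts (row total × column total / N):
  Dog, Healthy: 49×79/142 = 27.261
  Dog, Ill: 49×63/142 = 21.739
  Cat, Healthy: 62×79/142 = 34.493
  Cat, Ill: 62×63/142 = 27.507
  Other, Healthy: 31×79/142 = 17.246
  Other, Ill: 31×63/142 = 13.754
Contributions (O − E)²/E:
  (38 − 27.261)²/27.261 = 4.2304
  (11 − 21.739)²/21.739 = 5.3050
  (30 − 34.493)²/34.493 = 0.5853
  (32 − 27.507)²/27.507 = 0.7339
  (11 − 17.246)²/17.246 = 2.2621
  (20 − 13.754)²/13.754 = 2.8364
χ² = 4.2304 + 5.3050 + 0.5853 + 0.7339 + 2.2621 + 2.8364 = 15.95

15.95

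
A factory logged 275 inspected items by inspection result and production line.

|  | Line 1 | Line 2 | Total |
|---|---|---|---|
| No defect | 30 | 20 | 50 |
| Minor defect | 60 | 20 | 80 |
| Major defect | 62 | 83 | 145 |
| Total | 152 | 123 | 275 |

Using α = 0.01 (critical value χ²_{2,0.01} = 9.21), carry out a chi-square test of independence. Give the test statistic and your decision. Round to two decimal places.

Grand total N = 275.
Expected counts (row total × column total / N):
  No defect, Line 1: 50×152/275 = 27.636
  No defect, Line 2: 50×123/275 = 22.364
  Minor defect, Line 1: 80×152/275 = 44.218
  Minor defect, Line 2: 80×123/275 = 35.782
  Major defect, Line 1: 145×152/275 = 80.145
  Major defect, Line 2: 145×123/275 = 64.855
Contributions (O − E)²/E:
  (30 − 27.636)²/27.636 = 0.2022
  (20 − 22.364)²/22.364 = 0.2499
  (60 − 44.218)²/44.218 = 5.6328
  (20 − 35.782)²/35.782 = 6.9608
  (62 − 80.145)²/80.145 = 4.1081
  (83 − 64.855)²/64.855 = 5.0766
χ² = 0.2022 + 0.2499 + 5.6328 + 6.9608 + 4.1081 + 5.0766 = 22.23
df = (3−1)(2−1) = 2. Since 22.23 > 9.21, reject the null hypothesis of independence at α = 0.01.

22.23; reject H₀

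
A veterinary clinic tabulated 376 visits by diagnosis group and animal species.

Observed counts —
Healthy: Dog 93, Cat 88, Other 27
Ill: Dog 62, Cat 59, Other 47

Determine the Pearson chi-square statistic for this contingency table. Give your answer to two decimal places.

Row totals: 208, 168. Column totals: 155, 147, 74. Grand total N = 376.
Expected counts (row total × column total / N):
  Healthy, Dog: 208×155/376 = 85.745
  Healthy, Cat: 208×147/376 = 81.319
  Healthy, Other: 208×74/376 = 40.936
  Ill, Dog: 168×155/376 = 69.255
  Ill, Cat: 168×147/376 = 65.681
  Ill, Other: 168×74/376 = 33.064
Contributions (O − E)²/E:
  (93 − 85.745)²/85.745 = 0.6139
  (88 − 81.319)²/81.319 = 0.5489
  (27 − 40.936)²/40.936 = 4.7443
  (62 − 69.255)²/69.255 = 0.7600
  (59 − 65.681)²/65.681 = 0.6796
  (47 − 33.064)²/33.064 = 5.8738
χ² = 0.6139 + 0.5489 + 4.7443 + 0.7600 + 0.6796 + 5.8738 = 13.22

13.22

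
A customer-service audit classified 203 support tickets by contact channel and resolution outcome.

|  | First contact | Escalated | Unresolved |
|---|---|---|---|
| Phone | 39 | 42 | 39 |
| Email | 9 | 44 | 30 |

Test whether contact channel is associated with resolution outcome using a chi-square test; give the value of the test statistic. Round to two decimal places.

Row totals: 120, 83. Column totals: 48, 86, 69. Grand total N = 203.
Expected counts (row total × column total / N):
  Phone, First contact: 120×48/203 = 28.374
  Phone, Escalated: 120×86/203 = 50.837
  Phone, Unresolved: 120×69/203 = 40.788
  Email, First contact: 83×48/203 = 19.626
  Email, Escalated: 83×86/203 = 35.163
  Email, Unresolved: 83×69/203 = 28.212
Contributions (O − E)²/E:
  (39 − 28.374)²/28.374 = 3.9794
  (42 − 50.837)²/50.837 = 1.5361
  (39 − 40.788)²/40.788 = 0.0784
  (9 − 19.626)²/19.626 = 5.7532
  (44 − 35.163)²/35.163 = 2.2209
  (30 − 28.212)²/28.212 = 0.1133
χ² = 3.9794 + 1.5361 + 0.0784 + 5.7532 + 2.2209 + 0.1133 = 13.68

13.68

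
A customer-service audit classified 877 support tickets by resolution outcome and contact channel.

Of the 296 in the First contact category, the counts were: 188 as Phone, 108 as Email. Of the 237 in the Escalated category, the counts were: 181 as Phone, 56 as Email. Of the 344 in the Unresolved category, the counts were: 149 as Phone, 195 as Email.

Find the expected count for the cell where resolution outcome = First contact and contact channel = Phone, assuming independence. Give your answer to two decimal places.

Row total (First contact) = 296; column total (Phone) = 518; grand total N = 877.
Expected count = (row total × column total) / N = 296 × 518 / 877 = 174.83.

174.83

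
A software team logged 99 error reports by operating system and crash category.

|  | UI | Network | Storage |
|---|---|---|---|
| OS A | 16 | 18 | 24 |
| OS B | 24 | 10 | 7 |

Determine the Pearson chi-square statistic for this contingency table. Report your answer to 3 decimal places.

Row totals: 58, 41. Column totals: 40, 28, 31. Grand total N = 99.
Expected counts (row total × column total / N):
  OS A, UI: 58×40/99 = 23.4343
  OS A, Network: 58×28/99 = 16.4040
  OS A, Storage: 58×31/99 = 18.1616
  OS B, UI: 41×40/99 = 16.5657
  OS B, Network: 41×28/99 = 11.5960
  OS B, Storage: 41×31/99 = 12.8384
Contributions (O − E)²/E:
  (16 − 23.4343)²/23.4343 = 2.3585
  (18 − 16.4040)²/16.4040 = 0.1553
  (24 − 18.1616)²/18.1616 = 1.8769
  (24 − 16.5657)²/16.5657 = 3.3363
  (10 − 11.5960)²/11.5960 = 0.2197
  (7 − 12.8384)²/12.8384 = 2.6551
χ² = 2.3585 + 0.1553 + 1.8769 + 3.3363 + 0.2197 + 2.6551 = 10.602

10.602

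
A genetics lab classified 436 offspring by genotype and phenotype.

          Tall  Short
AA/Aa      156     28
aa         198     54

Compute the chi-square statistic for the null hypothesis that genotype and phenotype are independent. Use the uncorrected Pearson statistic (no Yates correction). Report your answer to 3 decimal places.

2.687

Row totals: 184, 252. Column totals: 354, 82. Grand total N = 436.
Expected counts (row total × column total / N):
  AA/Aa, Tall: 184×354/436 = 149.3945
  AA/Aa, Short: 184×82/436 = 34.6055
  aa, Tall: 252×354/436 = 204.6055
  aa, Short: 252×82/436 = 47.3945
Contributions (O − E)²/E:
  (156 − 149.3945)²/149.3945 = 0.2921
  (28 − 34.6055)²/34.6055 = 1.2609
  (198 − 204.6055)²/204.6055 = 0.2133
  (54 − 47.3945)²/47.3945 = 0.9206
χ² = 0.2921 + 1.2609 + 0.2133 + 0.9206 = 2.687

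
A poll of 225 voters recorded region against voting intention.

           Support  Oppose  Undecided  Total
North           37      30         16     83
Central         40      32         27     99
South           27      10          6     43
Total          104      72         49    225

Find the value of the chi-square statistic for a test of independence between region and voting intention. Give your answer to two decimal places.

Grand total N = 225.
Expected counts (row total × column total / N):
  North, Support: 83×104/225 = 38.364
  North, Oppose: 83×72/225 = 26.560
  North, Undecided: 83×49/225 = 18.076
  Central, Support: 99×104/225 = 45.760
  Central, Oppose: 99×72/225 = 31.680
  Central, Undecided: 99×49/225 = 21.560
  South, Support: 43×104/225 = 19.876
  South, Oppose: 43×72/225 = 13.760
  South, Undecided: 43×49/225 = 9.364
Contributions (O − E)²/E:
  (37 − 38.364)²/38.364 = 0.0485
  (30 − 26.560)²/26.560 = 0.4455
  (16 − 18.076)²/18.076 = 0.2384
  (40 − 45.760)²/45.760 = 0.7250
  (32 − 31.680)²/31.680 = 0.0032
  (27 − 21.560)²/21.560 = 1.3726
  (27 − 19.876)²/19.876 = 2.5534
  (10 − 13.760)²/13.760 = 1.0274
  (6 − 9.364)²/9.364 = 1.2085
χ² = 0.0485 + 0.4455 + 0.2384 + 0.7250 + 0.0032 + 1.3726 + 2.5534 + 1.0274 + 1.2085 = 7.62

7.62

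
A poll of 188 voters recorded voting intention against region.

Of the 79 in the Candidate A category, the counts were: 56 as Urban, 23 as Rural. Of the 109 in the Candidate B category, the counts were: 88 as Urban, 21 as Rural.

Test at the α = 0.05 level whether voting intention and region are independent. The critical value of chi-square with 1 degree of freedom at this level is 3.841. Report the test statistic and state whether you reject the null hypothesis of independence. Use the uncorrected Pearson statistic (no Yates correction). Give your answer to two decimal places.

Row totals: 79, 109. Column totals: 144, 44. Grand total N = 188.
Expected counts (row total × column total / N):
  Candidate A, Urban: 79×144/188 = 60.511
  Candidate A, Rural: 79×44/188 = 18.489
  Candidate B, Urban: 109×144/188 = 83.489
  Candidate B, Rural: 109×44/188 = 25.511
Contributions (O − E)²/E:
  (56 − 60.511)²/60.511 = 0.3363
  (23 − 18.489)²/18.489 = 1.1006
  (88 − 83.489)²/83.489 = 0.2437
  (21 − 25.511)²/25.511 = 0.7977
χ² = 0.3363 + 1.1006 + 0.2437 + 0.7977 = 2.48
df = (2−1)(2−1) = 1. Since 2.48 < 3.841, fail to reject the null hypothesis of independence at α = 0.05.

2.48; fail to reject H₀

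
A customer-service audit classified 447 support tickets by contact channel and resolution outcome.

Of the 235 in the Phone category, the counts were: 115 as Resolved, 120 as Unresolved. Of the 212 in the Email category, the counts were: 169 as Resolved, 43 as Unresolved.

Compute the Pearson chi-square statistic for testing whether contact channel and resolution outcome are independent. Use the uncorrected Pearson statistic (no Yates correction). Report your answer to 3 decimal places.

45.579

Row totals: 235, 212. Column totals: 284, 163. Grand total N = 447.
Expected counts (row total × column total / N):
  Phone, Resolved: 235×284/447 = 149.3065
  Phone, Unresolved: 235×163/447 = 85.6935
  Email, Resolved: 212×284/447 = 134.6935
  Email, Unresolved: 212×163/447 = 77.3065
Contributions (O − E)²/E:
  (115 − 149.3065)²/149.3065 = 7.8827
  (120 − 85.6935)²/85.6935 = 13.7342
  (169 − 134.6935)²/134.6935 = 8.7379
  (43 − 77.3065)²/77.3065 = 15.2243
χ² = 7.8827 + 13.7342 + 8.7379 + 15.2243 = 45.579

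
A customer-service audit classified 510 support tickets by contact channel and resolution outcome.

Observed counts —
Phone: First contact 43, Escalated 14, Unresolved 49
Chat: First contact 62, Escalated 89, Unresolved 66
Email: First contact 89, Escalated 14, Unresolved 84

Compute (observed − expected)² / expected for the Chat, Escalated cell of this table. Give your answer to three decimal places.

Row total (Chat) = 217; column total (Escalated) = 117; N = 510.
Expected count E = 217 × 117 / 510 = 49.78235.
Contribution = (O − E)²/E = (89 − 49.78235)² / 49.78235 = 30.895.

30.895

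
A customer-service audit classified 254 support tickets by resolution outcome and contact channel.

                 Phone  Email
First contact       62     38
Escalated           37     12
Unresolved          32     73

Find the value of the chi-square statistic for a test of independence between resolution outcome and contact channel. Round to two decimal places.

Row totals: 100, 49, 105. Column totals: 131, 123. Grand total N = 254.
Expected counts (row total × column total / N):
  First contact, Phone: 100×131/254 = 51.575
  First contact, Email: 100×123/254 = 48.425
  Escalated, Phone: 49×131/254 = 25.272
  Escalated, Email: 49×123/254 = 23.728
  Unresolved, Phone: 105×131/254 = 54.154
  Unresolved, Email: 105×123/254 = 50.846
Contributions (O − E)²/E:
  (62 − 51.575)²/51.575 = 2.1072
  (38 − 48.425)²/48.425 = 2.2443
  (37 − 25.272)²/25.272 = 5.4426
  (12 − 23.728)²/23.728 = 5.7968
  (32 − 54.154)²/54.154 = 9.0630
  (73 − 50.846)²/50.846 = 9.6527
χ² = 2.1072 + 2.2443 + 5.4426 + 5.7968 + 9.0630 + 9.6527 = 34.31

34.31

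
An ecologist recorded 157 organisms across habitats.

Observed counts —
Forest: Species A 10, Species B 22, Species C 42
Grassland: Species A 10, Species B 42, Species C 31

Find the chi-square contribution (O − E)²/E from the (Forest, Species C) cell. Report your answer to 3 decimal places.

1.675

Row total (Forest) = 74; column total (Species C) = 73; N = 157.
Expected count E = 74 × 73 / 157 = 34.4076.
Contribution = (O − E)²/E = (42 − 34.4076)² / 34.4076 = 1.675.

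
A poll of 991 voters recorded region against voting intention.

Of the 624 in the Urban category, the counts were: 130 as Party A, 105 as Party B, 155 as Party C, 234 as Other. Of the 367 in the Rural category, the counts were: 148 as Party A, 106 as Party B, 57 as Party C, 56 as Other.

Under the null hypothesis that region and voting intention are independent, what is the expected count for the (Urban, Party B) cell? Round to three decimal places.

Row total (Urban) = 624; column total (Party B) = 211; grand total N = 991.
Expected count = (row total × column total) / N = 624 × 211 / 991 = 132.860.

132.860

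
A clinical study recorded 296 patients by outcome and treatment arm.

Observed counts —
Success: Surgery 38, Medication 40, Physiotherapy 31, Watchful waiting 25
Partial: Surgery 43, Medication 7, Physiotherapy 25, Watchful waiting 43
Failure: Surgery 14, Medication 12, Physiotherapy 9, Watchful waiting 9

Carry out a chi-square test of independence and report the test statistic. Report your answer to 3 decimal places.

Row totals: 134, 118, 44. Column totals: 95, 59, 65, 77. Grand total N = 296.
Expected counts (row total × column total / N):
  Success, Surgery: 134×95/296 = 43.0068
  Success, Medication: 134×59/296 = 26.7095
  Success, Physiotherapy: 134×65/296 = 29.4257
  Success, Watchful waiting: 134×77/296 = 34.8581
  Partial, Surgery: 118×95/296 = 37.8716
  Partial, Medication: 118×59/296 = 23.5203
  Partial, Physiotherapy: 118×65/296 = 25.9122
  Partial, Watchful waiting: 118×77/296 = 30.6959
  Failure, Surgery: 44×95/296 = 14.1216
  Failure, Medication: 44×59/296 = 8.7703
  Failure, Physiotherapy: 44×65/296 = 9.6622
  Failure, Watchful waiting: 44×77/296 = 11.4459
Contributions (O − E)²/E:
  (38 − 43.0068)²/43.0068 = 0.5829
  (40 − 26.7095)²/26.7095 = 6.6133
  (31 − 29.4257)²/29.4257 = 0.0842
  (25 − 34.8581)²/34.8581 = 2.7879
  (43 − 37.8716)²/37.8716 = 0.6945
  (7 − 23.5203)²/23.5203 = 11.6036
  (25 − 25.9122)²/25.9122 = 0.0321
  (43 − 30.6959)²/30.6959 = 4.9320
  (14 − 14.1216)²/14.1216 = 0.0010
  (12 − 8.7703)²/8.7703 = 1.1894
  (9 − 9.6622)²/9.6622 = 0.0454
  (9 − 11.4459)²/11.4459 = 0.5227
χ² = 0.5829 + 6.6133 + 0.0842 + 2.7879 + 0.6945 + 11.6036 + 0.0321 + 4.9320 + 0.0010 + 1.1894 + 0.0454 + 0.5227 = 29.089

29.089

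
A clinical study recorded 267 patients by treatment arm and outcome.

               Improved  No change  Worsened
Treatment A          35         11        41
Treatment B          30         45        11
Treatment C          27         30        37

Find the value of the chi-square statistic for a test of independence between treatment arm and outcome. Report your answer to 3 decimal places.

Row totals: 87, 86, 94. Column totals: 92, 86, 89. Grand total N = 267.
Expected counts (row total × column total / N):
  Treatment A, Improved: 87×92/267 = 29.9775
  Treatment A, No change: 87×86/267 = 28.0225
  Treatment A, Worsened: 87×89/267 = 29.0000
  Treatment B, Improved: 86×92/267 = 29.6330
  Treatment B, No change: 86×86/267 = 27.7004
  Treatment B, Worsened: 86×89/267 = 28.6667
  Treatment C, Improved: 94×92/267 = 32.3895
  Treatment C, No change: 94×86/267 = 30.2772
  Treatment C, Worsened: 94×89/267 = 31.3333
Contributions (O − E)²/E:
  (35 − 29.9775)²/29.9775 = 0.8415
  (11 − 28.0225)²/28.0225 = 10.3405
  (41 − 29.0000)²/29.0000 = 4.9655
  (30 − 29.6330)²/29.6330 = 0.0045
  (45 − 27.7004)²/27.7004 = 10.8040
  (11 − 28.6667)²/28.6667 = 10.8876
  (27 − 32.3895)²/32.3895 = 0.8968
  (30 − 30.2772)²/30.2772 = 0.0025
  (37 − 31.3333)²/31.3333 = 1.0248
χ² = 0.8415 + 10.3405 + 4.9655 + 0.0045 + 10.8040 + 10.8876 + 0.8968 + 0.0025 + 1.0248 = 39.768

39.768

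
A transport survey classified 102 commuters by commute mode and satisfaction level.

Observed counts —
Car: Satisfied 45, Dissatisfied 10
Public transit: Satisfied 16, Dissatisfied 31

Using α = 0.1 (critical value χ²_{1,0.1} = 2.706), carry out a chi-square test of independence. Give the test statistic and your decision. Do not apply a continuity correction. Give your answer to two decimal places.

24.06; reject H₀

Row totals: 55, 47. Column totals: 61, 41. Grand total N = 102.
Expected counts (row total × column total / N):
  Car, Satisfied: 55×61/102 = 32.892
  Car, Dissatisfied: 55×41/102 = 22.108
  Public transit, Satisfied: 47×61/102 = 28.108
  Public transit, Dissatisfied: 47×41/102 = 18.892
Contributions (O − E)²/E:
  (45 − 32.892)²/32.892 = 4.4571
  (10 − 22.108)²/22.108 = 6.6312
  (16 − 28.108)²/28.108 = 5.2157
  (31 − 18.892)²/18.892 = 7.7601
χ² = 4.4571 + 6.6312 + 5.2157 + 7.7601 = 24.06
df = (2−1)(2−1) = 1. Since 24.06 > 2.706, reject the null hypothesis of independence at α = 0.1.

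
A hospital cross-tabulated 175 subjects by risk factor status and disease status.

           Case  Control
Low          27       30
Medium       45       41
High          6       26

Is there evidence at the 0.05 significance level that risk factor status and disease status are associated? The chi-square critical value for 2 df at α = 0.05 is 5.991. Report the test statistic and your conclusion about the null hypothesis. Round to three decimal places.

Row totals: 57, 86, 32. Column totals: 78, 97. Grand total N = 175.
Expected counts (row total × column total / N):
  Low, Case: 57×78/175 = 25.4057
  Low, Control: 57×97/175 = 31.5943
  Medium, Case: 86×78/175 = 38.3314
  Medium, Control: 86×97/175 = 47.6686
  High, Case: 32×78/175 = 14.2629
  High, Control: 32×97/175 = 17.7371
Contributions (O − E)²/E:
  (27 − 25.4057)²/25.4057 = 0.1000
  (30 − 31.5943)²/31.5943 = 0.0805
  (45 − 38.3314)²/38.3314 = 1.1602
  (41 − 47.6686)²/47.6686 = 0.9329
  (6 − 14.2629)²/14.2629 = 4.7869
  (26 − 17.7371)²/17.7371 = 3.8493
χ² = 0.1000 + 0.0805 + 1.1602 + 0.9329 + 4.7869 + 3.8493 = 10.910
df = (3−1)(2−1) = 2. Since 10.910 > 5.991, reject the null hypothesis of independence at α = 0.05.

10.910; reject H₀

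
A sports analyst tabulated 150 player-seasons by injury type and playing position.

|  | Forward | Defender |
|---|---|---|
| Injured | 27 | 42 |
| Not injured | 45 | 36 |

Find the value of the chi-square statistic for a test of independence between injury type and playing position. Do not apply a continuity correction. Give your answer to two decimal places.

4.03

Row totals: 69, 81. Column totals: 72, 78. Grand total N = 150.
Expected counts (row total × column total / N):
  Injured, Forward: 69×72/150 = 33.120
  Injured, Defender: 69×78/150 = 35.880
  Not injured, Forward: 81×72/150 = 38.880
  Not injured, Defender: 81×78/150 = 42.120
Contributions (O − E)²/E:
  (27 − 33.120)²/33.120 = 1.1309
  (42 − 35.880)²/35.880 = 1.0439
  (45 − 38.880)²/38.880 = 0.9633
  (36 − 42.120)²/42.120 = 0.8892
χ² = 1.1309 + 1.0439 + 0.9633 + 0.8892 = 4.03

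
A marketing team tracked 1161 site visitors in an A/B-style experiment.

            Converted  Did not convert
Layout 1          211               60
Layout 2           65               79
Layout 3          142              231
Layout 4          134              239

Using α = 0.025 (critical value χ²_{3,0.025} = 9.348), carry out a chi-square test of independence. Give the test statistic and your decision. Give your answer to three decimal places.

Row totals: 271, 144, 373, 373. Column totals: 552, 609. Grand total N = 1161.
Expected counts (row total × column total / N):
  Layout 1, Converted: 271×552/1161 = 128.8475
  Layout 1, Did not convert: 271×609/1161 = 142.1525
  Layout 2, Converted: 144×552/1161 = 68.4651
  Layout 2, Did not convert: 144×609/1161 = 75.5349
  Layout 3, Converted: 373×552/1161 = 177.3437
  Layout 3, Did not convert: 373×609/1161 = 195.6563
  Layout 4, Converted: 373×552/1161 = 177.3437
  Layout 4, Did not convert: 373×609/1161 = 195.6563
Contributions (O − E)²/E:
  (211 − 128.8475)²/128.8475 = 52.3800
  (60 − 142.1525)²/142.1525 = 47.4774
  (65 − 68.4651)²/68.4651 = 0.1754
  (79 − 75.5349)²/75.5349 = 0.1590
  (142 − 177.3437)²/177.3437 = 7.0438
  (231 − 195.6563)²/195.6563 = 6.3845
  (134 − 177.3437)²/177.3437 = 10.5934
  (239 − 195.6563)²/195.6563 = 9.6019
χ² = 52.3800 + 47.4774 + 0.1754 + 0.1590 + 7.0438 + 6.3845 + 10.5934 + 9.6019 = 133.815
df = (4−1)(2−1) = 3. Since 133.815 > 9.348, reject the null hypothesis of independence at α = 0.025.

133.815; reject H₀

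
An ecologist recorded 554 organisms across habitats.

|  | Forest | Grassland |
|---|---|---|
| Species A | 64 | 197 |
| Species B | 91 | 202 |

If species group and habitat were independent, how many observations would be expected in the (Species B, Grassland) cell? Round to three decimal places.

Row total (Species B) = 293; column total (Grassland) = 399; grand total N = 554.
Expected count = (row total × column total) / N = 293 × 399 / 554 = 211.023.

211.023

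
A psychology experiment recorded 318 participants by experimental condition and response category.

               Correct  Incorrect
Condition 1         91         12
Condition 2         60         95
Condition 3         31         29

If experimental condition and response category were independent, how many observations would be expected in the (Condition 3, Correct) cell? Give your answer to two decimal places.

Row total (Condition 3) = 60; column total (Correct) = 182; grand total N = 318.
Expected count = (row total × column total) / N = 60 × 182 / 318 = 34.34.

34.34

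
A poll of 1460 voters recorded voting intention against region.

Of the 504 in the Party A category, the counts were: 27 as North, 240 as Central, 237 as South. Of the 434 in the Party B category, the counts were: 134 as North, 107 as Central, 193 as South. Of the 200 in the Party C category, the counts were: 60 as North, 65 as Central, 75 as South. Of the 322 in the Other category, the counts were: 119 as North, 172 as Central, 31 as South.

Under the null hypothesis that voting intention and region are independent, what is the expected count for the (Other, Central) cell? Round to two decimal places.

128.80

Row total (Other) = 322; column total (Central) = 584; grand total N = 1460.
Expected count = (row total × column total) / N = 322 × 584 / 1460 = 128.80.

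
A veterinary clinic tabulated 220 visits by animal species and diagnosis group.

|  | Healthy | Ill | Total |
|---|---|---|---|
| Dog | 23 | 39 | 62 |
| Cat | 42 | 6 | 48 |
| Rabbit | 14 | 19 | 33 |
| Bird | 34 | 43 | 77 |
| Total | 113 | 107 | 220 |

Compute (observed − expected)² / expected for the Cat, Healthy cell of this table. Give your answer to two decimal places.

12.20

Row total (Cat) = 48; column total (Healthy) = 113; N = 220.
Expected count E = 48 × 113 / 220 = 24.655.
Contribution = (O − E)²/E = (42 − 24.655)² / 24.655 = 12.20.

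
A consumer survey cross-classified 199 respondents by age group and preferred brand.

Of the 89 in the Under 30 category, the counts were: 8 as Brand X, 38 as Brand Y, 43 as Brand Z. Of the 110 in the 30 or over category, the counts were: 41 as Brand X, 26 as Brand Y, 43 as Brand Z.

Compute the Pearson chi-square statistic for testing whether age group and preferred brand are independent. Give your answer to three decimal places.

Row totals: 89, 110. Column totals: 49, 64, 86. Grand total N = 199.
Expected counts (row total × column total / N):
  Under 30, Brand X: 89×49/199 = 21.9146
  Under 30, Brand Y: 89×64/199 = 28.6231
  Under 30, Brand Z: 89×86/199 = 38.4623
  30 or over, Brand X: 110×49/199 = 27.0854
  30 or over, Brand Y: 110×64/199 = 35.3769
  30 or over, Brand Z: 110×86/199 = 47.5377
Contributions (O − E)²/E:
  (8 − 21.9146)²/21.9146 = 8.8350
  (38 − 28.6231)²/28.6231 = 3.0719
  (43 − 38.4623)²/38.4623 = 0.5353
  (41 − 27.0854)²/27.0854 = 7.1484
  (26 − 35.3769)²/35.3769 = 2.4854
  (43 − 47.5377)²/47.5377 = 0.4331
χ² = 8.8350 + 3.0719 + 0.5353 + 7.1484 + 2.4854 + 0.4331 = 22.509

22.509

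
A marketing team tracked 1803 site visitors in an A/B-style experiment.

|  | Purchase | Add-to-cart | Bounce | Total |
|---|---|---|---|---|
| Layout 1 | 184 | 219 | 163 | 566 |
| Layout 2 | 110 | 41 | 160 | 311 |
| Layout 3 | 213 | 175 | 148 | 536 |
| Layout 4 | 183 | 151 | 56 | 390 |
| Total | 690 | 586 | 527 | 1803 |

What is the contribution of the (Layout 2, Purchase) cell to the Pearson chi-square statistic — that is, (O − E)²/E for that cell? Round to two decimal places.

0.68

Row total (Layout 2) = 311; column total (Purchase) = 690; N = 1803.
Expected count E = 311 × 690 / 1803 = 119.018.
Contribution = (O − E)²/E = (110 − 119.018)² / 119.018 = 0.68.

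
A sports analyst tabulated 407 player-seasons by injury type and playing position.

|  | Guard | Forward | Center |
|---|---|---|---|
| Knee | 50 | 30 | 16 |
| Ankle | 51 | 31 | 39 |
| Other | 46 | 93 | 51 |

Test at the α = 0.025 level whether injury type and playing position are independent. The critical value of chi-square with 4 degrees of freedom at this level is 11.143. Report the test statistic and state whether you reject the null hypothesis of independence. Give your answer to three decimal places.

32.591; reject H₀

Row totals: 96, 121, 190. Column totals: 147, 154, 106. Grand total N = 407.
Expected counts (row total × column total / N):
  Knee, Guard: 96×147/407 = 34.6732
  Knee, Forward: 96×154/407 = 36.3243
  Knee, Center: 96×106/407 = 25.0025
  Ankle, Guard: 121×147/407 = 43.7027
  Ankle, Forward: 121×154/407 = 45.7838
  Ankle, Center: 121×106/407 = 31.5135
  Other, Guard: 190×147/407 = 68.6241
  Other, Forward: 190×154/407 = 71.8919
  Other, Center: 190×106/407 = 49.4840
Contributions (O − E)²/E:
  (50 − 34.6732)²/34.6732 = 6.7750
  (30 − 36.3243)²/36.3243 = 1.1011
  (16 − 25.0025)²/25.0025 = 3.2415
  (51 − 43.7027)²/43.7027 = 1.2185
  (31 − 45.7838)²/45.7838 = 4.7738
  (39 − 31.5135)²/31.5135 = 1.7785
  (46 − 68.6241)²/68.6241 = 7.4587
  (93 − 71.8919)²/71.8919 = 6.1975
  (51 − 49.4840)²/49.4840 = 0.0464
χ² = 6.7750 + 1.1011 + 3.2415 + 1.2185 + 4.7738 + 1.7785 + 7.4587 + 6.1975 + 0.0464 = 32.591
df = (3−1)(3−1) = 4. Since 32.591 > 11.143, reject the null hypothesis of independence at α = 0.025.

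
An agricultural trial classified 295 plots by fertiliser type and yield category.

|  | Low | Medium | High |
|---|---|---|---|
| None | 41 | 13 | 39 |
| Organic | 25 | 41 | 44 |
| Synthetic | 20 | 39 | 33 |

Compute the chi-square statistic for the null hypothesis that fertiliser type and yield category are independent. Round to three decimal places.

Row totals: 93, 110, 92. Column totals: 86, 93, 116. Grand total N = 295.
Expected counts (row total × column total / N):
  None, Low: 93×86/295 = 27.1119
  None, Medium: 93×93/295 = 29.3186
  None, High: 93×116/295 = 36.5695
  Organic, Low: 110×86/295 = 32.0678
  Organic, Medium: 110×93/295 = 34.6780
  Organic, High: 110×116/295 = 43.2542
  Synthetic, Low: 92×86/295 = 26.8203
  Synthetic, Medium: 92×93/295 = 29.0034
  Synthetic, High: 92×116/295 = 36.1763
Contributions (O − E)²/E:
  (41 − 27.1119)²/27.1119 = 7.1142
  (13 − 29.3186)²/29.3186 = 9.0829
  (39 − 36.5695)²/36.5695 = 0.1615
  (25 − 32.0678)²/32.0678 = 1.5578
  (41 − 34.6780)²/34.6780 = 1.1525
  (44 − 43.2542)²/43.2542 = 0.0129
  (20 − 26.8203)²/26.8203 = 1.7344
  (39 − 29.0034)²/29.0034 = 3.4455
  (33 − 36.1763)²/36.1763 = 0.2789
χ² = 7.1142 + 9.0829 + 0.1615 + 1.5578 + 1.1525 + 0.0129 + 1.7344 + 3.4455 + 0.2789 = 24.541

24.541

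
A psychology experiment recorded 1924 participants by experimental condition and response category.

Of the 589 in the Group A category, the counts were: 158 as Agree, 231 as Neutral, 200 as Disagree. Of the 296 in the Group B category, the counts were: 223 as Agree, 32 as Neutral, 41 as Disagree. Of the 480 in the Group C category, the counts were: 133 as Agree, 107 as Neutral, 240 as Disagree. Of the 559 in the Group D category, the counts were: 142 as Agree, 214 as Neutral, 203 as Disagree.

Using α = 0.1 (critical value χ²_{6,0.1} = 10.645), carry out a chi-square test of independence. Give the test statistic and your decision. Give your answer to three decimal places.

317.188; reject H₀

Row totals: 589, 296, 480, 559. Column totals: 656, 584, 684. Grand total N = 1924.
Expected counts (row total × column total / N):
  Group A, Agree: 589×656/1924 = 200.82328
  Group A, Neutral: 589×584/1924 = 178.78170
  Group A, Disagree: 589×684/1924 = 209.39501
  Group B, Agree: 296×656/1924 = 100.92308
  Group B, Neutral: 296×584/1924 = 89.84615
  Group B, Disagree: 296×684/1924 = 105.23077
  Group C, Agree: 480×656/1924 = 163.65904
  Group C, Neutral: 480×584/1924 = 145.69647
  Group C, Disagree: 480×684/1924 = 170.64449
  Group D, Agree: 559×656/1924 = 190.59459
  Group D, Neutral: 559×584/1924 = 169.67568
  Group D, Disagree: 559×684/1924 = 198.72973
Contributions (O − E)²/E:
  (158 − 200.82328)²/200.82328 = 9.1316
  (231 − 178.78170)²/178.78170 = 15.2518
  (200 − 209.39501)²/209.39501 = 0.4215
  (223 − 100.92308)²/100.92308 = 147.6647
  (32 − 89.84615)²/89.84615 = 37.2434
  (41 − 105.23077)²/105.23077 = 39.2052
  (133 − 163.65904)²/163.65904 = 5.7435
  (107 − 145.69647)²/145.69647 = 10.2776
  (240 − 170.64449)²/170.64449 = 28.1884
  (142 − 190.59459)²/190.59459 = 12.3898
  (214 − 169.67568)²/169.67568 = 11.5788
  (203 − 198.72973)²/198.72973 = 0.0918
χ² = 9.1316 + 15.2518 + 0.4215 + 147.6647 + 37.2434 + 39.2052 + 5.7435 + 10.2776 + 28.1884 + 12.3898 + 11.5788 + 0.0918 = 317.188
df = (4−1)(3−1) = 6. Since 317.188 > 10.645, reject the null hypothesis of independence at α = 0.1.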